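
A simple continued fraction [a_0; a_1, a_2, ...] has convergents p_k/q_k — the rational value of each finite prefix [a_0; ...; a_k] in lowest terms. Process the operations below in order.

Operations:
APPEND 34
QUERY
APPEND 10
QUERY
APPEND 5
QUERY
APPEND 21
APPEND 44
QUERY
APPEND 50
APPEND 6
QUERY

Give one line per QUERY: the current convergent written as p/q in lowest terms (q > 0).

APPEND 34: p_0 = 34·1 + 0 = 34, q_0 = 34·0 + 1 = 1 → 34/1
APPEND 10: p_1 = 10·34 + 1 = 341, q_1 = 10·1 + 0 = 10 → 341/10
APPEND 5: p_2 = 5·341 + 34 = 1739, q_2 = 5·10 + 1 = 51 → 1739/51
APPEND 21: p_3 = 21·1739 + 341 = 36860, q_3 = 21·51 + 10 = 1081 → 36860/1081
APPEND 44: p_4 = 44·36860 + 1739 = 1623579, q_4 = 44·1081 + 51 = 47615 → 1623579/47615
APPEND 50: p_5 = 50·1623579 + 36860 = 81215810, q_5 = 50·47615 + 1081 = 2381831 → 81215810/2381831
APPEND 6: p_6 = 6·81215810 + 1623579 = 488918439, q_6 = 6·2381831 + 47615 = 14338601 → 488918439/14338601

34/1
341/10
1739/51
1623579/47615
488918439/14338601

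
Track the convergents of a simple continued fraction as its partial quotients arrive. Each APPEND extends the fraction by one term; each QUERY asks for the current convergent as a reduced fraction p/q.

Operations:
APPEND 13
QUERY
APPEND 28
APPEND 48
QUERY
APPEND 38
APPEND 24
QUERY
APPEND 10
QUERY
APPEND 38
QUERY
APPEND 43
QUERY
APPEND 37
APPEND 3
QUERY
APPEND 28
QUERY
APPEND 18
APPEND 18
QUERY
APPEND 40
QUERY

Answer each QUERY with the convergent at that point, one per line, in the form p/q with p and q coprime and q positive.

13/1
17533/1345
16016389/1228657
160830509/12337708
6127575731/470061561
263646586942/20224984831
29546800464697/2266608485755
837071464304101/64213832101448
272580068307197371/20910294385714190
10918299565445833355/837569891014879419

APPEND 13: p_0 = 13·1 + 0 = 13, q_0 = 13·0 + 1 = 1 → 13/1
APPEND 28: p_1 = 28·13 + 1 = 365, q_1 = 28·1 + 0 = 28 → 365/28
APPEND 48: p_2 = 48·365 + 13 = 17533, q_2 = 48·28 + 1 = 1345 → 17533/1345
APPEND 38: p_3 = 38·17533 + 365 = 666619, q_3 = 38·1345 + 28 = 51138 → 666619/51138
APPEND 24: p_4 = 24·666619 + 17533 = 16016389, q_4 = 24·51138 + 1345 = 1228657 → 16016389/1228657
APPEND 10: p_5 = 10·16016389 + 666619 = 160830509, q_5 = 10·1228657 + 51138 = 12337708 → 160830509/12337708
APPEND 38: p_6 = 38·160830509 + 16016389 = 6127575731, q_6 = 38·12337708 + 1228657 = 470061561 → 6127575731/470061561
APPEND 43: p_7 = 43·6127575731 + 160830509 = 263646586942, q_7 = 43·470061561 + 12337708 = 20224984831 → 263646586942/20224984831
APPEND 37: p_8 = 37·263646586942 + 6127575731 = 9761051292585, q_8 = 37·20224984831 + 470061561 = 748794500308 → 9761051292585/748794500308
APPEND 3: p_9 = 3·9761051292585 + 263646586942 = 29546800464697, q_9 = 3·748794500308 + 20224984831 = 2266608485755 → 29546800464697/2266608485755
APPEND 28: p_10 = 28·29546800464697 + 9761051292585 = 837071464304101, q_10 = 28·2266608485755 + 748794500308 = 64213832101448 → 837071464304101/64213832101448
APPEND 18: p_11 = 18·837071464304101 + 29546800464697 = 15096833157938515, q_11 = 18·64213832101448 + 2266608485755 = 1158115586311819 → 15096833157938515/1158115586311819
APPEND 18: p_12 = 18·15096833157938515 + 837071464304101 = 272580068307197371, q_12 = 18·1158115586311819 + 64213832101448 = 20910294385714190 → 272580068307197371/20910294385714190
APPEND 40: p_13 = 40·272580068307197371 + 15096833157938515 = 10918299565445833355, q_13 = 40·20910294385714190 + 1158115586311819 = 837569891014879419 → 10918299565445833355/837569891014879419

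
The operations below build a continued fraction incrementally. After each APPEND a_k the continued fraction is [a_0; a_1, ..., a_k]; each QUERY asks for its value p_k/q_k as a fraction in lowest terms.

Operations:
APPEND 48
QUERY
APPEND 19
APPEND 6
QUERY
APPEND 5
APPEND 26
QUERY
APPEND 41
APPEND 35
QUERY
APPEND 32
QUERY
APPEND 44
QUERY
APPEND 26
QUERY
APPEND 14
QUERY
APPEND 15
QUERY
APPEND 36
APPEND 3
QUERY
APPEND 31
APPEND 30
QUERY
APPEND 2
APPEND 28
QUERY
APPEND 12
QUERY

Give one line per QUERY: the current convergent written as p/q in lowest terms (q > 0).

APPEND 48: p_0 = 48·1 + 0 = 48, q_0 = 48·0 + 1 = 1 → 48/1
APPEND 19: p_1 = 19·48 + 1 = 913, q_1 = 19·1 + 0 = 19 → 913/19
APPEND 6: p_2 = 6·913 + 48 = 5526, q_2 = 6·19 + 1 = 115 → 5526/115
APPEND 5: p_3 = 5·5526 + 913 = 28543, q_3 = 5·115 + 19 = 594 → 28543/594
APPEND 26: p_4 = 26·28543 + 5526 = 747644, q_4 = 26·594 + 115 = 15559 → 747644/15559
APPEND 41: p_5 = 41·747644 + 28543 = 30681947, q_5 = 41·15559 + 594 = 638513 → 30681947/638513
APPEND 35: p_6 = 35·30681947 + 747644 = 1074615789, q_6 = 35·638513 + 15559 = 22363514 → 1074615789/22363514
APPEND 32: p_7 = 32·1074615789 + 30681947 = 34418387195, q_7 = 32·22363514 + 638513 = 716270961 → 34418387195/716270961
APPEND 44: p_8 = 44·34418387195 + 1074615789 = 1515483652369, q_8 = 44·716270961 + 22363514 = 31538285798 → 1515483652369/31538285798
APPEND 26: p_9 = 26·1515483652369 + 34418387195 = 39436993348789, q_9 = 26·31538285798 + 716270961 = 820711701709 → 39436993348789/820711701709
APPEND 14: p_10 = 14·39436993348789 + 1515483652369 = 553633390535415, q_10 = 14·820711701709 + 31538285798 = 11521502109724 → 553633390535415/11521502109724
APPEND 15: p_11 = 15·553633390535415 + 39436993348789 = 8343937851380014, q_11 = 15·11521502109724 + 820711701709 = 173643243347569 → 8343937851380014/173643243347569
APPEND 36: p_12 = 36·8343937851380014 + 553633390535415 = 300935396040215919, q_12 = 36·173643243347569 + 11521502109724 = 6262678262622208 → 300935396040215919/6262678262622208
APPEND 3: p_13 = 3·300935396040215919 + 8343937851380014 = 911150125972027771, q_13 = 3·6262678262622208 + 173643243347569 = 18961678031214193 → 911150125972027771/18961678031214193
APPEND 31: p_14 = 31·911150125972027771 + 300935396040215919 = 28546589301173076820, q_14 = 31·18961678031214193 + 6262678262622208 = 594074697230262191 → 28546589301173076820/594074697230262191
APPEND 30: p_15 = 30·28546589301173076820 + 911150125972027771 = 857308829161164332371, q_15 = 30·594074697230262191 + 18961678031214193 = 17841202594939079923 → 857308829161164332371/17841202594939079923
APPEND 2: p_16 = 2·857308829161164332371 + 28546589301173076820 = 1743164247623501741562, q_16 = 2·17841202594939079923 + 594074697230262191 = 36276479887108422037 → 1743164247623501741562/36276479887108422037
APPEND 28: p_17 = 28·1743164247623501741562 + 857308829161164332371 = 49665907762619213096107, q_17 = 28·36276479887108422037 + 17841202594939079923 = 1033582639433974896959 → 49665907762619213096107/1033582639433974896959
APPEND 12: p_18 = 12·49665907762619213096107 + 1743164247623501741562 = 597734057399054058894846, q_18 = 12·1033582639433974896959 + 36276479887108422037 = 12439268153094807185545 → 597734057399054058894846/12439268153094807185545

48/1
5526/115
747644/15559
1074615789/22363514
34418387195/716270961
1515483652369/31538285798
39436993348789/820711701709
553633390535415/11521502109724
8343937851380014/173643243347569
911150125972027771/18961678031214193
857308829161164332371/17841202594939079923
49665907762619213096107/1033582639433974896959
597734057399054058894846/12439268153094807185545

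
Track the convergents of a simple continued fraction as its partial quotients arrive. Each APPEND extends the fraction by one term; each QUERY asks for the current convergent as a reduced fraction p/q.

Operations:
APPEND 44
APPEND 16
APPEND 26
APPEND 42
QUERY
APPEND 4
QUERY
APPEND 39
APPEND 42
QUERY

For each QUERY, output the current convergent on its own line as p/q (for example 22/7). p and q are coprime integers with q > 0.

772413/17530
3108026/70537
5126495960/116346403

APPEND 44: p_0 = 44·1 + 0 = 44, q_0 = 44·0 + 1 = 1 → 44/1
APPEND 16: p_1 = 16·44 + 1 = 705, q_1 = 16·1 + 0 = 16 → 705/16
APPEND 26: p_2 = 26·705 + 44 = 18374, q_2 = 26·16 + 1 = 417 → 18374/417
APPEND 42: p_3 = 42·18374 + 705 = 772413, q_3 = 42·417 + 16 = 17530 → 772413/17530
APPEND 4: p_4 = 4·772413 + 18374 = 3108026, q_4 = 4·17530 + 417 = 70537 → 3108026/70537
APPEND 39: p_5 = 39·3108026 + 772413 = 121985427, q_5 = 39·70537 + 17530 = 2768473 → 121985427/2768473
APPEND 42: p_6 = 42·121985427 + 3108026 = 5126495960, q_6 = 42·2768473 + 70537 = 116346403 → 5126495960/116346403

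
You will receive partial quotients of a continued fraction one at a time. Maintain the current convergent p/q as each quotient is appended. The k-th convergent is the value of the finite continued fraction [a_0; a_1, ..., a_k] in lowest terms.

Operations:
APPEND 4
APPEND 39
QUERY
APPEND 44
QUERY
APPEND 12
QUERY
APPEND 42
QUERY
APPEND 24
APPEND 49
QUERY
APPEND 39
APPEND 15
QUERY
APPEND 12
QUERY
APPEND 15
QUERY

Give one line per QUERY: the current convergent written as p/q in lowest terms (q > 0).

APPEND 4: p_0 = 4·1 + 0 = 4, q_0 = 4·0 + 1 = 1 → 4/1
APPEND 39: p_1 = 39·4 + 1 = 157, q_1 = 39·1 + 0 = 39 → 157/39
APPEND 44: p_2 = 44·157 + 4 = 6912, q_2 = 44·39 + 1 = 1717 → 6912/1717
APPEND 12: p_3 = 12·6912 + 157 = 83101, q_3 = 12·1717 + 39 = 20643 → 83101/20643
APPEND 42: p_4 = 42·83101 + 6912 = 3497154, q_4 = 42·20643 + 1717 = 868723 → 3497154/868723
APPEND 24: p_5 = 24·3497154 + 83101 = 84014797, q_5 = 24·868723 + 20643 = 20869995 → 84014797/20869995
APPEND 49: p_6 = 49·84014797 + 3497154 = 4120222207, q_6 = 49·20869995 + 868723 = 1023498478 → 4120222207/1023498478
APPEND 39: p_7 = 39·4120222207 + 84014797 = 160772680870, q_7 = 39·1023498478 + 20869995 = 39937310637 → 160772680870/39937310637
APPEND 15: p_8 = 15·160772680870 + 4120222207 = 2415710435257, q_8 = 15·39937310637 + 1023498478 = 600083158033 → 2415710435257/600083158033
APPEND 12: p_9 = 12·2415710435257 + 160772680870 = 29149297903954, q_9 = 12·600083158033 + 39937310637 = 7240935207033 → 29149297903954/7240935207033
APPEND 15: p_10 = 15·29149297903954 + 2415710435257 = 439655178994567, q_10 = 15·7240935207033 + 600083158033 = 109214111263528 → 439655178994567/109214111263528

157/39
6912/1717
83101/20643
3497154/868723
4120222207/1023498478
2415710435257/600083158033
29149297903954/7240935207033
439655178994567/109214111263528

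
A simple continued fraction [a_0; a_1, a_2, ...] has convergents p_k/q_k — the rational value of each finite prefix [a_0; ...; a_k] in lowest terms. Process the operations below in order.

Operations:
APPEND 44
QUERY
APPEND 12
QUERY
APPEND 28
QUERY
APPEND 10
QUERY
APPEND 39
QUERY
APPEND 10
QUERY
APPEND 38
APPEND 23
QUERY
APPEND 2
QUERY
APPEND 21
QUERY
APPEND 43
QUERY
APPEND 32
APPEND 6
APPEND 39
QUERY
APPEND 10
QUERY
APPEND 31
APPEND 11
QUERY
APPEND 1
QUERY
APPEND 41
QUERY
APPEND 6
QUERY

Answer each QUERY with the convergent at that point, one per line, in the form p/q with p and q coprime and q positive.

44/1
529/12
14856/337
149089/3382
5829327/132235
58442359/1325732
51271138646/1163056905
104768916261/2376623861
2251418380127/51072157986
96915759261722/2198479417259
733115307578686443/16630307872187491
7349871325834657538/166727691682353813
2521720261818818428869/57203803941959066447
2750299388227271498990/62388992691984222141
115283995179136949887459/2615152504313312174228
694454270463048970823744/15753304018571857267509

APPEND 44: p_0 = 44·1 + 0 = 44, q_0 = 44·0 + 1 = 1 → 44/1
APPEND 12: p_1 = 12·44 + 1 = 529, q_1 = 12·1 + 0 = 12 → 529/12
APPEND 28: p_2 = 28·529 + 44 = 14856, q_2 = 28·12 + 1 = 337 → 14856/337
APPEND 10: p_3 = 10·14856 + 529 = 149089, q_3 = 10·337 + 12 = 3382 → 149089/3382
APPEND 39: p_4 = 39·149089 + 14856 = 5829327, q_4 = 39·3382 + 337 = 132235 → 5829327/132235
APPEND 10: p_5 = 10·5829327 + 149089 = 58442359, q_5 = 10·132235 + 3382 = 1325732 → 58442359/1325732
APPEND 38: p_6 = 38·58442359 + 5829327 = 2226638969, q_6 = 38·1325732 + 132235 = 50510051 → 2226638969/50510051
APPEND 23: p_7 = 23·2226638969 + 58442359 = 51271138646, q_7 = 23·50510051 + 1325732 = 1163056905 → 51271138646/1163056905
APPEND 2: p_8 = 2·51271138646 + 2226638969 = 104768916261, q_8 = 2·1163056905 + 50510051 = 2376623861 → 104768916261/2376623861
APPEND 21: p_9 = 21·104768916261 + 51271138646 = 2251418380127, q_9 = 21·2376623861 + 1163056905 = 51072157986 → 2251418380127/51072157986
APPEND 43: p_10 = 43·2251418380127 + 104768916261 = 96915759261722, q_10 = 43·51072157986 + 2376623861 = 2198479417259 → 96915759261722/2198479417259
APPEND 32: p_11 = 32·96915759261722 + 2251418380127 = 3103555714755231, q_11 = 32·2198479417259 + 51072157986 = 70402413510274 → 3103555714755231/70402413510274
APPEND 6: p_12 = 6·3103555714755231 + 96915759261722 = 18718250047793108, q_12 = 6·70402413510274 + 2198479417259 = 424612960478903 → 18718250047793108/424612960478903
APPEND 39: p_13 = 39·18718250047793108 + 3103555714755231 = 733115307578686443, q_13 = 39·424612960478903 + 70402413510274 = 16630307872187491 → 733115307578686443/16630307872187491
APPEND 10: p_14 = 10·733115307578686443 + 18718250047793108 = 7349871325834657538, q_14 = 10·16630307872187491 + 424612960478903 = 166727691682353813 → 7349871325834657538/166727691682353813
APPEND 31: p_15 = 31·7349871325834657538 + 733115307578686443 = 228579126408453070121, q_15 = 31·166727691682353813 + 16630307872187491 = 5185188750025155694 → 228579126408453070121/5185188750025155694
APPEND 11: p_16 = 11·228579126408453070121 + 7349871325834657538 = 2521720261818818428869, q_16 = 11·5185188750025155694 + 166727691682353813 = 57203803941959066447 → 2521720261818818428869/57203803941959066447
APPEND 1: p_17 = 1·2521720261818818428869 + 228579126408453070121 = 2750299388227271498990, q_17 = 1·57203803941959066447 + 5185188750025155694 = 62388992691984222141 → 2750299388227271498990/62388992691984222141
APPEND 41: p_18 = 41·2750299388227271498990 + 2521720261818818428869 = 115283995179136949887459, q_18 = 41·62388992691984222141 + 57203803941959066447 = 2615152504313312174228 → 115283995179136949887459/2615152504313312174228
APPEND 6: p_19 = 6·115283995179136949887459 + 2750299388227271498990 = 694454270463048970823744, q_19 = 6·2615152504313312174228 + 62388992691984222141 = 15753304018571857267509 → 694454270463048970823744/15753304018571857267509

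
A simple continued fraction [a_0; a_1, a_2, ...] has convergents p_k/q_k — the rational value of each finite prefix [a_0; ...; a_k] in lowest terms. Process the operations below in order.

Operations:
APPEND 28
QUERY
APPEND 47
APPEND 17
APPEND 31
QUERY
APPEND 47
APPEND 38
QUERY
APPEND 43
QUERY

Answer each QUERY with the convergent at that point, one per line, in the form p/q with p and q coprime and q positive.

28/1
696244/24847
1245039874/44431989
53569460467/1911744136

APPEND 28: p_0 = 28·1 + 0 = 28, q_0 = 28·0 + 1 = 1 → 28/1
APPEND 47: p_1 = 47·28 + 1 = 1317, q_1 = 47·1 + 0 = 47 → 1317/47
APPEND 17: p_2 = 17·1317 + 28 = 22417, q_2 = 17·47 + 1 = 800 → 22417/800
APPEND 31: p_3 = 31·22417 + 1317 = 696244, q_3 = 31·800 + 47 = 24847 → 696244/24847
APPEND 47: p_4 = 47·696244 + 22417 = 32745885, q_4 = 47·24847 + 800 = 1168609 → 32745885/1168609
APPEND 38: p_5 = 38·32745885 + 696244 = 1245039874, q_5 = 38·1168609 + 24847 = 44431989 → 1245039874/44431989
APPEND 43: p_6 = 43·1245039874 + 32745885 = 53569460467, q_6 = 43·44431989 + 1168609 = 1911744136 → 53569460467/1911744136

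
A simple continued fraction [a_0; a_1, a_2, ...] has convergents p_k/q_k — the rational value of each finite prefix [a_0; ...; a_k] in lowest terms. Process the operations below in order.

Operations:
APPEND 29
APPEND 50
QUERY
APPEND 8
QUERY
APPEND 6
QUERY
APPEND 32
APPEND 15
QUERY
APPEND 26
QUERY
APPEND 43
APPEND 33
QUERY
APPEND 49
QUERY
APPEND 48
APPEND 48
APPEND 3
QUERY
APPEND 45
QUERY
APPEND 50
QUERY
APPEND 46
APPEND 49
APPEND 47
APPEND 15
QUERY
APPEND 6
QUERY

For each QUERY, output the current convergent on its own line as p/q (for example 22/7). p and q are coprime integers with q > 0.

APPEND 29: p_0 = 29·1 + 0 = 29, q_0 = 29·0 + 1 = 1 → 29/1
APPEND 50: p_1 = 50·29 + 1 = 1451, q_1 = 50·1 + 0 = 50 → 1451/50
APPEND 8: p_2 = 8·1451 + 29 = 11637, q_2 = 8·50 + 1 = 401 → 11637/401
APPEND 6: p_3 = 6·11637 + 1451 = 71273, q_3 = 6·401 + 50 = 2456 → 71273/2456
APPEND 32: p_4 = 32·71273 + 11637 = 2292373, q_4 = 32·2456 + 401 = 78993 → 2292373/78993
APPEND 15: p_5 = 15·2292373 + 71273 = 34456868, q_5 = 15·78993 + 2456 = 1187351 → 34456868/1187351
APPEND 26: p_6 = 26·34456868 + 2292373 = 898170941, q_6 = 26·1187351 + 78993 = 30950119 → 898170941/30950119
APPEND 43: p_7 = 43·898170941 + 34456868 = 38655807331, q_7 = 43·30950119 + 1187351 = 1332042468 → 38655807331/1332042468
APPEND 33: p_8 = 33·38655807331 + 898170941 = 1276539812864, q_8 = 33·1332042468 + 30950119 = 43988351563 → 1276539812864/43988351563
APPEND 49: p_9 = 49·1276539812864 + 38655807331 = 62589106637667, q_9 = 49·43988351563 + 1332042468 = 2156761269055 → 62589106637667/2156761269055
APPEND 48: p_10 = 48·62589106637667 + 1276539812864 = 3005553658420880, q_10 = 48·2156761269055 + 43988351563 = 103568529266203 → 3005553658420880/103568529266203
APPEND 48: p_11 = 48·3005553658420880 + 62589106637667 = 144329164710839907, q_11 = 48·103568529266203 + 2156761269055 = 4973446166046799 → 144329164710839907/4973446166046799
APPEND 3: p_12 = 3·144329164710839907 + 3005553658420880 = 435993047790940601, q_12 = 3·4973446166046799 + 103568529266203 = 15023907027406600 → 435993047790940601/15023907027406600
APPEND 45: p_13 = 45·435993047790940601 + 144329164710839907 = 19764016315303166952, q_13 = 45·15023907027406600 + 4973446166046799 = 681049262399343799 → 19764016315303166952/681049262399343799
APPEND 50: p_14 = 50·19764016315303166952 + 435993047790940601 = 988636808812949288201, q_14 = 50·681049262399343799 + 15023907027406600 = 34067487026994596550 → 988636808812949288201/34067487026994596550
APPEND 46: p_15 = 46·988636808812949288201 + 19764016315303166952 = 45497057221710970424198, q_15 = 46·34067487026994596550 + 681049262399343799 = 1567785452504150785099 → 45497057221710970424198/1567785452504150785099
APPEND 49: p_16 = 49·45497057221710970424198 + 988636808812949288201 = 2230344440672650500073903, q_16 = 49·1567785452504150785099 + 34067487026994596550 = 76855554659730383066401 → 2230344440672650500073903/76855554659730383066401
APPEND 47: p_17 = 47·2230344440672650500073903 + 45497057221710970424198 = 104871685768836284473897639, q_17 = 47·76855554659730383066401 + 1567785452504150785099 = 3613778854459832154905946 → 104871685768836284473897639/3613778854459832154905946
APPEND 15: p_18 = 15·104871685768836284473897639 + 2230344440672650500073903 = 1575305630973216917608538488, q_18 = 15·3613778854459832154905946 + 76855554659730383066401 = 54283538371557212706655591 → 1575305630973216917608538488/54283538371557212706655591
APPEND 6: p_19 = 6·1575305630973216917608538488 + 104871685768836284473897639 = 9556705471608137790125128567, q_19 = 6·54283538371557212706655591 + 3613778854459832154905946 = 329315009083803108394839492 → 9556705471608137790125128567/329315009083803108394839492

1451/50
11637/401
71273/2456
34456868/1187351
898170941/30950119
1276539812864/43988351563
62589106637667/2156761269055
435993047790940601/15023907027406600
19764016315303166952/681049262399343799
988636808812949288201/34067487026994596550
1575305630973216917608538488/54283538371557212706655591
9556705471608137790125128567/329315009083803108394839492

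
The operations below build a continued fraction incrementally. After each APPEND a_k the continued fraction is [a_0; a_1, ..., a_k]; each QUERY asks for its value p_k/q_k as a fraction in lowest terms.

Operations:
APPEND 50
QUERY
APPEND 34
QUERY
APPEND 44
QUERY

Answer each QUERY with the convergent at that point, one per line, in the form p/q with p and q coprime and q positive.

APPEND 50: p_0 = 50·1 + 0 = 50, q_0 = 50·0 + 1 = 1 → 50/1
APPEND 34: p_1 = 34·50 + 1 = 1701, q_1 = 34·1 + 0 = 34 → 1701/34
APPEND 44: p_2 = 44·1701 + 50 = 74894, q_2 = 44·34 + 1 = 1497 → 74894/1497

50/1
1701/34
74894/1497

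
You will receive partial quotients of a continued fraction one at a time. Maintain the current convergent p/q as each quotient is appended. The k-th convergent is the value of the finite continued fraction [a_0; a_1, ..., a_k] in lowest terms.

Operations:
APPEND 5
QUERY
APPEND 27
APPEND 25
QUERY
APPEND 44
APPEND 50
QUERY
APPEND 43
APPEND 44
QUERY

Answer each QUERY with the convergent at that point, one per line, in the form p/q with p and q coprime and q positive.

5/1
3405/676
7501205/1489226
14206379129/2820414742

APPEND 5: p_0 = 5·1 + 0 = 5, q_0 = 5·0 + 1 = 1 → 5/1
APPEND 27: p_1 = 27·5 + 1 = 136, q_1 = 27·1 + 0 = 27 → 136/27
APPEND 25: p_2 = 25·136 + 5 = 3405, q_2 = 25·27 + 1 = 676 → 3405/676
APPEND 44: p_3 = 44·3405 + 136 = 149956, q_3 = 44·676 + 27 = 29771 → 149956/29771
APPEND 50: p_4 = 50·149956 + 3405 = 7501205, q_4 = 50·29771 + 676 = 1489226 → 7501205/1489226
APPEND 43: p_5 = 43·7501205 + 149956 = 322701771, q_5 = 43·1489226 + 29771 = 64066489 → 322701771/64066489
APPEND 44: p_6 = 44·322701771 + 7501205 = 14206379129, q_6 = 44·64066489 + 1489226 = 2820414742 → 14206379129/2820414742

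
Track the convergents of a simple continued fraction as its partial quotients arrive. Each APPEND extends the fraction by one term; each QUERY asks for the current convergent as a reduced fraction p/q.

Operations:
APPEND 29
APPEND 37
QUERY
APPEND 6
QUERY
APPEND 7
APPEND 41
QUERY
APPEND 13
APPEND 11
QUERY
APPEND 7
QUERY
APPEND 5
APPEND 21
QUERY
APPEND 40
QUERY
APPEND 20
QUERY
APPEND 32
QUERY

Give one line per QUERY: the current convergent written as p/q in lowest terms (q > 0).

1074/37
6473/223
1908258/65741
275299387/9484282
1951949448/67246205
212687928615/7327267652
8517552191227/293436421387
170563731753155/5876055695392
5466556968292187/188327218673931

APPEND 29: p_0 = 29·1 + 0 = 29, q_0 = 29·0 + 1 = 1 → 29/1
APPEND 37: p_1 = 37·29 + 1 = 1074, q_1 = 37·1 + 0 = 37 → 1074/37
APPEND 6: p_2 = 6·1074 + 29 = 6473, q_2 = 6·37 + 1 = 223 → 6473/223
APPEND 7: p_3 = 7·6473 + 1074 = 46385, q_3 = 7·223 + 37 = 1598 → 46385/1598
APPEND 41: p_4 = 41·46385 + 6473 = 1908258, q_4 = 41·1598 + 223 = 65741 → 1908258/65741
APPEND 13: p_5 = 13·1908258 + 46385 = 24853739, q_5 = 13·65741 + 1598 = 856231 → 24853739/856231
APPEND 11: p_6 = 11·24853739 + 1908258 = 275299387, q_6 = 11·856231 + 65741 = 9484282 → 275299387/9484282
APPEND 7: p_7 = 7·275299387 + 24853739 = 1951949448, q_7 = 7·9484282 + 856231 = 67246205 → 1951949448/67246205
APPEND 5: p_8 = 5·1951949448 + 275299387 = 10035046627, q_8 = 5·67246205 + 9484282 = 345715307 → 10035046627/345715307
APPEND 21: p_9 = 21·10035046627 + 1951949448 = 212687928615, q_9 = 21·345715307 + 67246205 = 7327267652 → 212687928615/7327267652
APPEND 40: p_10 = 40·212687928615 + 10035046627 = 8517552191227, q_10 = 40·7327267652 + 345715307 = 293436421387 → 8517552191227/293436421387
APPEND 20: p_11 = 20·8517552191227 + 212687928615 = 170563731753155, q_11 = 20·293436421387 + 7327267652 = 5876055695392 → 170563731753155/5876055695392
APPEND 32: p_12 = 32·170563731753155 + 8517552191227 = 5466556968292187, q_12 = 32·5876055695392 + 293436421387 = 188327218673931 → 5466556968292187/188327218673931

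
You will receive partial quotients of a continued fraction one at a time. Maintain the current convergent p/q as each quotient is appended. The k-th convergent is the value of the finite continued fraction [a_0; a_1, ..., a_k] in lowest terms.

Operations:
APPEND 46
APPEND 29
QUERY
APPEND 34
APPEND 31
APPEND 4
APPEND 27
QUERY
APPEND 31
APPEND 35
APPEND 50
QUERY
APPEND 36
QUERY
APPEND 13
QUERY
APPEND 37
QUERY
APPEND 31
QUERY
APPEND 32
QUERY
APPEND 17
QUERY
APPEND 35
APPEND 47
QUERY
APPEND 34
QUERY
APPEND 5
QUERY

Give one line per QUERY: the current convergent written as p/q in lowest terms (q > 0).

1335/29
154900531/3364883
8425854904601/183033691014
303499197511702/6592871461627
3953915422556727/85890362692165
146598369832110601/3184536291071732
4548503380217985358/98806515385915857
145698706536807642057/3164993028640379156
2481426514505947900327/53903688002272361509
4091275882084020203114921/88874225124086404864146
139190375617570931890060816/3023613448292045938412935
700043153969938679653419001/15206941466584316096928821

APPEND 46: p_0 = 46·1 + 0 = 46, q_0 = 46·0 + 1 = 1 → 46/1
APPEND 29: p_1 = 29·46 + 1 = 1335, q_1 = 29·1 + 0 = 29 → 1335/29
APPEND 34: p_2 = 34·1335 + 46 = 45436, q_2 = 34·29 + 1 = 987 → 45436/987
APPEND 31: p_3 = 31·45436 + 1335 = 1409851, q_3 = 31·987 + 29 = 30626 → 1409851/30626
APPEND 4: p_4 = 4·1409851 + 45436 = 5684840, q_4 = 4·30626 + 987 = 123491 → 5684840/123491
APPEND 27: p_5 = 27·5684840 + 1409851 = 154900531, q_5 = 27·123491 + 30626 = 3364883 → 154900531/3364883
APPEND 31: p_6 = 31·154900531 + 5684840 = 4807601301, q_6 = 31·3364883 + 123491 = 104434864 → 4807601301/104434864
APPEND 35: p_7 = 35·4807601301 + 154900531 = 168420946066, q_7 = 35·104434864 + 3364883 = 3658585123 → 168420946066/3658585123
APPEND 50: p_8 = 50·168420946066 + 4807601301 = 8425854904601, q_8 = 50·3658585123 + 104434864 = 183033691014 → 8425854904601/183033691014
APPEND 36: p_9 = 36·8425854904601 + 168420946066 = 303499197511702, q_9 = 36·183033691014 + 3658585123 = 6592871461627 → 303499197511702/6592871461627
APPEND 13: p_10 = 13·303499197511702 + 8425854904601 = 3953915422556727, q_10 = 13·6592871461627 + 183033691014 = 85890362692165 → 3953915422556727/85890362692165
APPEND 37: p_11 = 37·3953915422556727 + 303499197511702 = 146598369832110601, q_11 = 37·85890362692165 + 6592871461627 = 3184536291071732 → 146598369832110601/3184536291071732
APPEND 31: p_12 = 31·146598369832110601 + 3953915422556727 = 4548503380217985358, q_12 = 31·3184536291071732 + 85890362692165 = 98806515385915857 → 4548503380217985358/98806515385915857
APPEND 32: p_13 = 32·4548503380217985358 + 146598369832110601 = 145698706536807642057, q_13 = 32·98806515385915857 + 3184536291071732 = 3164993028640379156 → 145698706536807642057/3164993028640379156
APPEND 17: p_14 = 17·145698706536807642057 + 4548503380217985358 = 2481426514505947900327, q_14 = 17·3164993028640379156 + 98806515385915857 = 53903688002272361509 → 2481426514505947900327/53903688002272361509
APPEND 35: p_15 = 35·2481426514505947900327 + 145698706536807642057 = 86995626714244984153502, q_15 = 35·53903688002272361509 + 3164993028640379156 = 1889794073108173031971 → 86995626714244984153502/1889794073108173031971
APPEND 47: p_16 = 47·86995626714244984153502 + 2481426514505947900327 = 4091275882084020203114921, q_16 = 47·1889794073108173031971 + 53903688002272361509 = 88874225124086404864146 → 4091275882084020203114921/88874225124086404864146
APPEND 34: p_17 = 34·4091275882084020203114921 + 86995626714244984153502 = 139190375617570931890060816, q_17 = 34·88874225124086404864146 + 1889794073108173031971 = 3023613448292045938412935 → 139190375617570931890060816/3023613448292045938412935
APPEND 5: p_18 = 5·139190375617570931890060816 + 4091275882084020203114921 = 700043153969938679653419001, q_18 = 5·3023613448292045938412935 + 88874225124086404864146 = 15206941466584316096928821 → 700043153969938679653419001/15206941466584316096928821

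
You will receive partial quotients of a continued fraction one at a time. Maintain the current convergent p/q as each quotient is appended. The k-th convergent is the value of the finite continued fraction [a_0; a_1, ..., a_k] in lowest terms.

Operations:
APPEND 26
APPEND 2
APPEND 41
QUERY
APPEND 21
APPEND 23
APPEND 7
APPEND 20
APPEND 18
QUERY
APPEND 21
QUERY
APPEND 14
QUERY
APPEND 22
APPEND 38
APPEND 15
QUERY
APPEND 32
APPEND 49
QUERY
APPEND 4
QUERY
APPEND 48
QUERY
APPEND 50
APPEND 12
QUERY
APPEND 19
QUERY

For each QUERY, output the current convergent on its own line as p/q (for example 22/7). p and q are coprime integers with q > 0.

APPEND 26: p_0 = 26·1 + 0 = 26, q_0 = 26·0 + 1 = 1 → 26/1
APPEND 2: p_1 = 2·26 + 1 = 53, q_1 = 2·1 + 0 = 2 → 53/2
APPEND 41: p_2 = 41·53 + 26 = 2199, q_2 = 41·2 + 1 = 83 → 2199/83
APPEND 21: p_3 = 21·2199 + 53 = 46232, q_3 = 21·83 + 2 = 1745 → 46232/1745
APPEND 23: p_4 = 23·46232 + 2199 = 1065535, q_4 = 23·1745 + 83 = 40218 → 1065535/40218
APPEND 7: p_5 = 7·1065535 + 46232 = 7504977, q_5 = 7·40218 + 1745 = 283271 → 7504977/283271
APPEND 20: p_6 = 20·7504977 + 1065535 = 151165075, q_6 = 20·283271 + 40218 = 5705638 → 151165075/5705638
APPEND 18: p_7 = 18·151165075 + 7504977 = 2728476327, q_7 = 18·5705638 + 283271 = 102984755 → 2728476327/102984755
APPEND 21: p_8 = 21·2728476327 + 151165075 = 57449167942, q_8 = 21·102984755 + 5705638 = 2168385493 → 57449167942/2168385493
APPEND 14: p_9 = 14·57449167942 + 2728476327 = 807016827515, q_9 = 14·2168385493 + 102984755 = 30460381657 → 807016827515/30460381657
APPEND 22: p_10 = 22·807016827515 + 57449167942 = 17811819373272, q_10 = 22·30460381657 + 2168385493 = 672296781947 → 17811819373272/672296781947
APPEND 38: p_11 = 38·17811819373272 + 807016827515 = 677656153011851, q_11 = 38·672296781947 + 30460381657 = 25577738095643 → 677656153011851/25577738095643
APPEND 15: p_12 = 15·677656153011851 + 17811819373272 = 10182654114551037, q_12 = 15·25577738095643 + 672296781947 = 384338368216592 → 10182654114551037/384338368216592
APPEND 32: p_13 = 32·10182654114551037 + 677656153011851 = 326522587818645035, q_13 = 32·384338368216592 + 25577738095643 = 12324405521026587 → 326522587818645035/12324405521026587
APPEND 49: p_14 = 49·326522587818645035 + 10182654114551037 = 16009789457228157752, q_14 = 49·12324405521026587 + 384338368216592 = 604280208898519355 → 16009789457228157752/604280208898519355
APPEND 4: p_15 = 4·16009789457228157752 + 326522587818645035 = 64365680416731276043, q_15 = 4·604280208898519355 + 12324405521026587 = 2429445241115104007 → 64365680416731276043/2429445241115104007
APPEND 48: p_16 = 48·64365680416731276043 + 16009789457228157752 = 3105562449460329407816, q_16 = 48·2429445241115104007 + 604280208898519355 = 117217651782423511691 → 3105562449460329407816/117217651782423511691
APPEND 50: p_17 = 50·3105562449460329407816 + 64365680416731276043 = 155342488153433201666843, q_17 = 50·117217651782423511691 + 2429445241115104007 = 5863312034362290688557 → 155342488153433201666843/5863312034362290688557
APPEND 12: p_18 = 12·155342488153433201666843 + 3105562449460329407816 = 1867215420290658749409932, q_18 = 12·5863312034362290688557 + 117217651782423511691 = 70476962064129911774375 → 1867215420290658749409932/70476962064129911774375
APPEND 19: p_19 = 19·1867215420290658749409932 + 155342488153433201666843 = 35632435473675949440455551, q_19 = 19·70476962064129911774375 + 5863312034362290688557 = 1344925591252830614401682 → 35632435473675949440455551/1344925591252830614401682

2199/83
2728476327/102984755
57449167942/2168385493
807016827515/30460381657
10182654114551037/384338368216592
16009789457228157752/604280208898519355
64365680416731276043/2429445241115104007
3105562449460329407816/117217651782423511691
1867215420290658749409932/70476962064129911774375
35632435473675949440455551/1344925591252830614401682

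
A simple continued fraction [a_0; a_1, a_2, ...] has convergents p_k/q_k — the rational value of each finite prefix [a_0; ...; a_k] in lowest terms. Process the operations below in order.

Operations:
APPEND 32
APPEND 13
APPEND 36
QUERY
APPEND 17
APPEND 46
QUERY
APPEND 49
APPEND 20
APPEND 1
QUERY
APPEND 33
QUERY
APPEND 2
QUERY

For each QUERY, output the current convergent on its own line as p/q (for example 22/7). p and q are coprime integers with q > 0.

APPEND 32: p_0 = 32·1 + 0 = 32, q_0 = 32·0 + 1 = 1 → 32/1
APPEND 13: p_1 = 13·32 + 1 = 417, q_1 = 13·1 + 0 = 13 → 417/13
APPEND 36: p_2 = 36·417 + 32 = 15044, q_2 = 36·13 + 1 = 469 → 15044/469
APPEND 17: p_3 = 17·15044 + 417 = 256165, q_3 = 17·469 + 13 = 7986 → 256165/7986
APPEND 46: p_4 = 46·256165 + 15044 = 11798634, q_4 = 46·7986 + 469 = 367825 → 11798634/367825
APPEND 49: p_5 = 49·11798634 + 256165 = 578389231, q_5 = 49·367825 + 7986 = 18031411 → 578389231/18031411
APPEND 20: p_6 = 20·578389231 + 11798634 = 11579583254, q_6 = 20·18031411 + 367825 = 360996045 → 11579583254/360996045
APPEND 1: p_7 = 1·11579583254 + 578389231 = 12157972485, q_7 = 1·360996045 + 18031411 = 379027456 → 12157972485/379027456
APPEND 33: p_8 = 33·12157972485 + 11579583254 = 412792675259, q_8 = 33·379027456 + 360996045 = 12868902093 → 412792675259/12868902093
APPEND 2: p_9 = 2·412792675259 + 12157972485 = 837743323003, q_9 = 2·12868902093 + 379027456 = 26116831642 → 837743323003/26116831642

15044/469
11798634/367825
12157972485/379027456
412792675259/12868902093
837743323003/26116831642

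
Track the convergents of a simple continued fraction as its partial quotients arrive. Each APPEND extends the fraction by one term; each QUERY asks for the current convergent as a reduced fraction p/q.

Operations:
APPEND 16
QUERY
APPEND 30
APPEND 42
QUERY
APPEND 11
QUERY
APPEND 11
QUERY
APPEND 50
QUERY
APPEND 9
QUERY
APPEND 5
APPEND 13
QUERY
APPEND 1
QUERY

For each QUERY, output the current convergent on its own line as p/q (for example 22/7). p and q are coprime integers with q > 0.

APPEND 16: p_0 = 16·1 + 0 = 16, q_0 = 16·0 + 1 = 1 → 16/1
APPEND 30: p_1 = 30·16 + 1 = 481, q_1 = 30·1 + 0 = 30 → 481/30
APPEND 42: p_2 = 42·481 + 16 = 20218, q_2 = 42·30 + 1 = 1261 → 20218/1261
APPEND 11: p_3 = 11·20218 + 481 = 222879, q_3 = 11·1261 + 30 = 13901 → 222879/13901
APPEND 11: p_4 = 11·222879 + 20218 = 2471887, q_4 = 11·13901 + 1261 = 154172 → 2471887/154172
APPEND 50: p_5 = 50·2471887 + 222879 = 123817229, q_5 = 50·154172 + 13901 = 7722501 → 123817229/7722501
APPEND 9: p_6 = 9·123817229 + 2471887 = 1116826948, q_6 = 9·7722501 + 154172 = 69656681 → 1116826948/69656681
APPEND 5: p_7 = 5·1116826948 + 123817229 = 5707951969, q_7 = 5·69656681 + 7722501 = 356005906 → 5707951969/356005906
APPEND 13: p_8 = 13·5707951969 + 1116826948 = 75320202545, q_8 = 13·356005906 + 69656681 = 4697733459 → 75320202545/4697733459
APPEND 1: p_9 = 1·75320202545 + 5707951969 = 81028154514, q_9 = 1·4697733459 + 356005906 = 5053739365 → 81028154514/5053739365

16/1
20218/1261
222879/13901
2471887/154172
123817229/7722501
1116826948/69656681
75320202545/4697733459
81028154514/5053739365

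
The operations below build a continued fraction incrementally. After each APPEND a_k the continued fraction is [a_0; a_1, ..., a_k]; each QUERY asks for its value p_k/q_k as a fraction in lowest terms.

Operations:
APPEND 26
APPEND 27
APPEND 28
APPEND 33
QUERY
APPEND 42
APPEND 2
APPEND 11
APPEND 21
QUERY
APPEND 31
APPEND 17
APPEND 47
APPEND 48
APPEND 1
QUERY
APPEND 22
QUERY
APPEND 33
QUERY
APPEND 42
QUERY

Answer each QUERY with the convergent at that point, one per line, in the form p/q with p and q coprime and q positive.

APPEND 26: p_0 = 26·1 + 0 = 26, q_0 = 26·0 + 1 = 1 → 26/1
APPEND 27: p_1 = 27·26 + 1 = 703, q_1 = 27·1 + 0 = 27 → 703/27
APPEND 28: p_2 = 28·703 + 26 = 19710, q_2 = 28·27 + 1 = 757 → 19710/757
APPEND 33: p_3 = 33·19710 + 703 = 651133, q_3 = 33·757 + 27 = 25008 → 651133/25008
APPEND 42: p_4 = 42·651133 + 19710 = 27367296, q_4 = 42·25008 + 757 = 1051093 → 27367296/1051093
APPEND 2: p_5 = 2·27367296 + 651133 = 55385725, q_5 = 2·1051093 + 25008 = 2127194 → 55385725/2127194
APPEND 11: p_6 = 11·55385725 + 27367296 = 636610271, q_6 = 11·2127194 + 1051093 = 24450227 → 636610271/24450227
APPEND 21: p_7 = 21·636610271 + 55385725 = 13424201416, q_7 = 21·24450227 + 2127194 = 515581961 → 13424201416/515581961
APPEND 31: p_8 = 31·13424201416 + 636610271 = 416786854167, q_8 = 31·515581961 + 24450227 = 16007491018 → 416786854167/16007491018
APPEND 17: p_9 = 17·416786854167 + 13424201416 = 7098800722255, q_9 = 17·16007491018 + 515581961 = 272642929267 → 7098800722255/272642929267
APPEND 47: p_10 = 47·7098800722255 + 416786854167 = 334060420800152, q_10 = 47·272642929267 + 16007491018 = 12830225166567 → 334060420800152/12830225166567
APPEND 48: p_11 = 48·334060420800152 + 7098800722255 = 16041998999129551, q_11 = 48·12830225166567 + 272642929267 = 616123450924483 → 16041998999129551/616123450924483
APPEND 1: p_12 = 1·16041998999129551 + 334060420800152 = 16376059419929703, q_12 = 1·616123450924483 + 12830225166567 = 628953676091050 → 16376059419929703/628953676091050
APPEND 22: p_13 = 22·16376059419929703 + 16041998999129551 = 376315306237583017, q_13 = 22·628953676091050 + 616123450924483 = 14453104324927583 → 376315306237583017/14453104324927583
APPEND 33: p_14 = 33·376315306237583017 + 16376059419929703 = 12434781165260169264, q_14 = 33·14453104324927583 + 628953676091050 = 477581396398701289 → 12434781165260169264/477581396398701289
APPEND 42: p_15 = 42·12434781165260169264 + 376315306237583017 = 522637124247164692105, q_15 = 42·477581396398701289 + 14453104324927583 = 20072871753070381721 → 522637124247164692105/20072871753070381721

651133/25008
13424201416/515581961
16376059419929703/628953676091050
376315306237583017/14453104324927583
12434781165260169264/477581396398701289
522637124247164692105/20072871753070381721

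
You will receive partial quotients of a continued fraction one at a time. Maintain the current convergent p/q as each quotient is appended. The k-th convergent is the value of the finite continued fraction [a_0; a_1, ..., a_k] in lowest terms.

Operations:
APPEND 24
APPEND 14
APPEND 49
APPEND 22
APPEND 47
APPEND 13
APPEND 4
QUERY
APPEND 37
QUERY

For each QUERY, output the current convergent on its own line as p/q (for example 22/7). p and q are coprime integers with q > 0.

909433206/37780771
33872104015/1407155794

APPEND 24: p_0 = 24·1 + 0 = 24, q_0 = 24·0 + 1 = 1 → 24/1
APPEND 14: p_1 = 14·24 + 1 = 337, q_1 = 14·1 + 0 = 14 → 337/14
APPEND 49: p_2 = 49·337 + 24 = 16537, q_2 = 49·14 + 1 = 687 → 16537/687
APPEND 22: p_3 = 22·16537 + 337 = 364151, q_3 = 22·687 + 14 = 15128 → 364151/15128
APPEND 47: p_4 = 47·364151 + 16537 = 17131634, q_4 = 47·15128 + 687 = 711703 → 17131634/711703
APPEND 13: p_5 = 13·17131634 + 364151 = 223075393, q_5 = 13·711703 + 15128 = 9267267 → 223075393/9267267
APPEND 4: p_6 = 4·223075393 + 17131634 = 909433206, q_6 = 4·9267267 + 711703 = 37780771 → 909433206/37780771
APPEND 37: p_7 = 37·909433206 + 223075393 = 33872104015, q_7 = 37·37780771 + 9267267 = 1407155794 → 33872104015/1407155794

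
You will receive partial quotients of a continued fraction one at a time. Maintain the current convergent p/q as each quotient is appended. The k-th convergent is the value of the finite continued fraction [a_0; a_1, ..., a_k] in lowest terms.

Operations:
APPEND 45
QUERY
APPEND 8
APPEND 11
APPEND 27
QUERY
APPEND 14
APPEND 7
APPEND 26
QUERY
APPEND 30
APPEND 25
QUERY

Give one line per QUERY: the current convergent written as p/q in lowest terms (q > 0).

APPEND 45: p_0 = 45·1 + 0 = 45, q_0 = 45·0 + 1 = 1 → 45/1
APPEND 8: p_1 = 8·45 + 1 = 361, q_1 = 8·1 + 0 = 8 → 361/8
APPEND 11: p_2 = 11·361 + 45 = 4016, q_2 = 11·8 + 1 = 89 → 4016/89
APPEND 27: p_3 = 27·4016 + 361 = 108793, q_3 = 27·89 + 8 = 2411 → 108793/2411
APPEND 14: p_4 = 14·108793 + 4016 = 1527118, q_4 = 14·2411 + 89 = 33843 → 1527118/33843
APPEND 7: p_5 = 7·1527118 + 108793 = 10798619, q_5 = 7·33843 + 2411 = 239312 → 10798619/239312
APPEND 26: p_6 = 26·10798619 + 1527118 = 282291212, q_6 = 26·239312 + 33843 = 6255955 → 282291212/6255955
APPEND 30: p_7 = 30·282291212 + 10798619 = 8479534979, q_7 = 30·6255955 + 239312 = 187917962 → 8479534979/187917962
APPEND 25: p_8 = 25·8479534979 + 282291212 = 212270665687, q_8 = 25·187917962 + 6255955 = 4704205005 → 212270665687/4704205005

45/1
108793/2411
282291212/6255955
212270665687/4704205005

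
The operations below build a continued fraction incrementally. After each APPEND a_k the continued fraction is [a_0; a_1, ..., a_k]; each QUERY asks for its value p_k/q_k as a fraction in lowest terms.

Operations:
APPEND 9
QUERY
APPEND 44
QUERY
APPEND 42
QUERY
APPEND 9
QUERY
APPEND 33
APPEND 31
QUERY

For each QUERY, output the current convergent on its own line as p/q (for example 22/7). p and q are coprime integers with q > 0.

9/1
397/44
16683/1849
150544/16685
154674229/17142759

APPEND 9: p_0 = 9·1 + 0 = 9, q_0 = 9·0 + 1 = 1 → 9/1
APPEND 44: p_1 = 44·9 + 1 = 397, q_1 = 44·1 + 0 = 44 → 397/44
APPEND 42: p_2 = 42·397 + 9 = 16683, q_2 = 42·44 + 1 = 1849 → 16683/1849
APPEND 9: p_3 = 9·16683 + 397 = 150544, q_3 = 9·1849 + 44 = 16685 → 150544/16685
APPEND 33: p_4 = 33·150544 + 16683 = 4984635, q_4 = 33·16685 + 1849 = 552454 → 4984635/552454
APPEND 31: p_5 = 31·4984635 + 150544 = 154674229, q_5 = 31·552454 + 16685 = 17142759 → 154674229/17142759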